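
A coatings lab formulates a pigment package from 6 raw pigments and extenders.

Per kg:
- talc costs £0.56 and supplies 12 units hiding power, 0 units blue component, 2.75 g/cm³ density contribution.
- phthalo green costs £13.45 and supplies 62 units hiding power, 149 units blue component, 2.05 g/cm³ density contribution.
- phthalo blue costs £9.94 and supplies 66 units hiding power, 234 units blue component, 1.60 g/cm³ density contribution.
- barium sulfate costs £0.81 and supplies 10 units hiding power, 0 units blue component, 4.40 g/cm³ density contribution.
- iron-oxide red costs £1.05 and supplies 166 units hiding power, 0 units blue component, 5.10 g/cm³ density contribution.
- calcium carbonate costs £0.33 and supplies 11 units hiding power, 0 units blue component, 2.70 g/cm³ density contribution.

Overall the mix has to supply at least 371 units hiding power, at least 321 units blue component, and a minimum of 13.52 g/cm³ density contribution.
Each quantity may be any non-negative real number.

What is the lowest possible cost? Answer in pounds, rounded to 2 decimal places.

Let x1 = kg of talc, x2 = kg of phthalo green, x3 = kg of phthalo blue, x4 = kg of barium sulfate, x5 = kg of iron-oxide red, x6 = kg of calcium carbonate.
Minimise 0.56x1 + 13.45x2 + 9.94x3 + 0.81x4 + 1.05x5 + 0.33x6 subject to:
  12x1 + 62x2 + 66x3 + 10x4 + 166x5 + 11x6 ≥ 371   (hiding power)
  149x2 + 234x3 ≥ 321   (blue component)
  2.75x1 + 2.05x2 + 1.6x3 + 4.4x4 + 5.1x5 + 2.7x6 ≥ 13.52   (density contribution)
  x1, x2, x3, x4, x5, x6 ≥ 0.
At the optimum only phthalo blue, iron-oxide red, calcium carbonate are positive (talc, phthalo green, barium sulfate = 0). Binding constraints: hiding power, blue component, density contribution.
So phthalo blue = 1.372 kg, iron-oxide red = 1.614 kg, calcium carbonate = 1.147 kg.
Objective = 9.94·1.372 + 1.05·1.614 + 0.33·1.147 = 15.7109.

£15.71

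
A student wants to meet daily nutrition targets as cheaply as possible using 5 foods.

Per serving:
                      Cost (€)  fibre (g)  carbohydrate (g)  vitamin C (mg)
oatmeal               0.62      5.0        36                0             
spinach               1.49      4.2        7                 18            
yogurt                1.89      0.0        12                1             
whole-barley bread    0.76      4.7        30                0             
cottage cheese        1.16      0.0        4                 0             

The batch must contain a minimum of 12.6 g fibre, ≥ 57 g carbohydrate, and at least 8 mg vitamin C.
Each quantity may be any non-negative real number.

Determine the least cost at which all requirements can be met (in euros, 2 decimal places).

€1.99

Let x1 = servings of oatmeal, x2 = servings of spinach, x3 = servings of yogurt, x4 = servings of whole-barley bread, x5 = servings of cottage cheese.
Minimize 0.62x1 + 1.49x2 + 1.89x3 + 0.76x4 + 1.16x5 subject to:
  5x1 + 4.2x2 + 4.7x4 ≥ 12.6   (fibre)
  36x1 + 7x2 + 12x3 + 30x4 + 4x5 ≥ 57   (carbohydrate)
  18x2 + 1x3 ≥ 8   (vitamin C)
  x1, x2, x3, x4, x5 ≥ 0.
At the optimum only oatmeal, spinach are positive (yogurt, whole-barley bread, cottage cheese = 0). Binding constraints: fibre and vitamin C.
So oatmeal = 2.147 servings, spinach = 0.4444 servings.
Cost = 0.62·2.147 + 1.49·0.4444 = 1.9933.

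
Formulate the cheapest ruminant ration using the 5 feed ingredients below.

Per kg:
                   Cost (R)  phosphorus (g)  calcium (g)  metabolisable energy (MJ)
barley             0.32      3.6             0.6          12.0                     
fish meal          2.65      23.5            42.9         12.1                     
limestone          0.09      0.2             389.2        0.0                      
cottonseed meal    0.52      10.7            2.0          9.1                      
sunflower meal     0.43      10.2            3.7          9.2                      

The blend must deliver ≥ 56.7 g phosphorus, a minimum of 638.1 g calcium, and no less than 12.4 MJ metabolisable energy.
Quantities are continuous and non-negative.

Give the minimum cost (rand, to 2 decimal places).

R2.52

Set it up as a linear program. Let x1 = kg of barley, x2 = kg of fish meal, x3 = kg of limestone, x4 = kg of cottonseed meal, x5 = kg of sunflower meal.
min 0.32x1 + 2.65x2 + 0.09x3 + 0.52x4 + 0.43x5 s.t.:
  3.6x1 + 23.5x2 + 0.2x3 + 10.7x4 + 10.2x5 ≥ 56.7   (phosphorus)
  0.6x1 + 42.9x2 + 389.2x3 + 2x4 + 3.7x5 ≥ 638.1   (calcium)
  12x1 + 12.1x2 + 9.1x4 + 9.2x5 ≥ 12.4   (metabolisable energy)
  x1, x2, x3, x4, x5 ≥ 0.
The cheapest feasible vertex uses only limestone, sunflower meal; barley, fish meal, cottonseed meal are not used. There the phosphorus and calcium constraints are tight.
Optimal quantities: limestone = 1.587 kg, sunflower meal = 5.528 kg.
Cost = 0.09·1.587 + 0.43·5.528 = 2.5199.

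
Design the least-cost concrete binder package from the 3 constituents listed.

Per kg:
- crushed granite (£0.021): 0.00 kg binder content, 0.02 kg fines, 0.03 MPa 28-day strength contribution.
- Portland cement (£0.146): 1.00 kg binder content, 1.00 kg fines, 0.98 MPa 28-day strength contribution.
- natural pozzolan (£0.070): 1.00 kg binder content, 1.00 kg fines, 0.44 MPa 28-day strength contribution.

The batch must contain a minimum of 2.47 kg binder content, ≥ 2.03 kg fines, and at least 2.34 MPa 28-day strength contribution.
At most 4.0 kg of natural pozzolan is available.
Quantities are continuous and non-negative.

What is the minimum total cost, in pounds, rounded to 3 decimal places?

This is a linear program. Let x1 = kg of crushed granite, x2 = kg of Portland cement, x3 = kg of natural pozzolan.
min 0.021x1 + 0.146x2 + 0.07x3 s.t.:
  1x2 + 1x3 ≥ 2.47   (binder content)
  0.02x1 + 1x2 + 1x3 ≥ 2.03   (fines)
  0.03x1 + 0.98x2 + 0.44x3 ≥ 2.34   (28-day strength contribution)
  x3 ≤ 4
  x1, x2, x3 ≥ 0.
At the optimum only Portland cement, natural pozzolan are positive (crushed granite = 0). The binder content and 28-day strength contribution requirements are met with equality.
Optimal quantities: Portland cement = 2.321 kg, natural pozzolan = 0.1493 kg.
Cost = 0.146·2.321 + 0.07·0.1493 = 0.34932.

£0.349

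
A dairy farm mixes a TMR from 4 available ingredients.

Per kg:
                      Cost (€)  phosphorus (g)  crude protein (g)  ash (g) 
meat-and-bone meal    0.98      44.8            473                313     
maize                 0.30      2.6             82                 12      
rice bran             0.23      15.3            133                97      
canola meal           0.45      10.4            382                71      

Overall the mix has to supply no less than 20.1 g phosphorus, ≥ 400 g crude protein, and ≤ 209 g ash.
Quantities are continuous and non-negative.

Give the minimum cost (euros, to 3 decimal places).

Treat it as an LP. Let x1 = kg of meat-and-bone meal, x2 = kg of maize, x3 = kg of rice bran, x4 = kg of canola meal.
min 0.98x1 + 0.3x2 + 0.23x3 + 0.45x4 subject to:
  44.8x1 + 2.6x2 + 15.3x3 + 10.4x4 ≥ 20.1   (phosphorus)
  473x1 + 82x2 + 133x3 + 382x4 ≥ 400   (crude protein)
  313x1 + 12x2 + 97x3 + 71x4 ≤ 209   (ash)
  x1, x2, x3, x4 ≥ 0.
At the optimum only rice bran, canola meal are positive (meat-and-bone meal, maize = 0). Binding constraints: phosphorus and crude protein.
That vertex is x3 = 0.7886, x4 = 0.7726.
Total cost: 0.23·0.7886 + 0.45·0.7726 = 0.52905.

€0.529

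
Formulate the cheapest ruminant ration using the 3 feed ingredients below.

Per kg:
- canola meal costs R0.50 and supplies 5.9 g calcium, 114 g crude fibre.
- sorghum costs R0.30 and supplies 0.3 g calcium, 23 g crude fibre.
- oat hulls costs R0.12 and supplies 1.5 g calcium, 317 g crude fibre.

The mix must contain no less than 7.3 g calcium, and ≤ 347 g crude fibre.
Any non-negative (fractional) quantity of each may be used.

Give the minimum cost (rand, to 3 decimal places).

Let x1 = kg of canola meal, x2 = kg of sorghum, x3 = kg of oat hulls.
Minimise 0.5x1 + 0.3x2 + 0.12x3 with:
  5.9x1 + 0.3x2 + 1.5x3 ≥ 7.3   (calcium)
  114x1 + 23x2 + 317x3 ≤ 347   (crude fibre)
  x1, x2, x3 ≥ 0.
The optimal basis is {canola meal, oat hulls}; sorghum drops out. The calcium and crude fibre requirements are met with equality.
So canola meal = 1.0555 kg, oat hulls = 0.71506 kg.
Hence cost = 0.5·1.0555 + 0.12·0.71506 = R0.61356.

R0.614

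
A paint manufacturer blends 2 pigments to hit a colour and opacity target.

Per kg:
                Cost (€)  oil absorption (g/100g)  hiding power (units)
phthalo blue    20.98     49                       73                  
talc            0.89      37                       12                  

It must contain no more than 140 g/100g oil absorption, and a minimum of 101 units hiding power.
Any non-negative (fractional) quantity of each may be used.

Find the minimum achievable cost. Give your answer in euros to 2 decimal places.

€22.64

Let x1 = kg of phthalo blue, x2 = kg of talc.
Minimize 20.98x1 + 0.89x2 subject to:
  49x1 + 37x2 ≤ 140   (oil absorption)
  73x1 + 12x2 ≥ 101   (hiding power)
  x1, x2 ≥ 0.
Both inputs are positive at the optimum. Binding constraints: oil absorption and hiding power.
That vertex is x1 = 0.9735, x2 = 2.495.
Hence cost = 20.98·0.9735 + 0.89·2.495 = €22.6446.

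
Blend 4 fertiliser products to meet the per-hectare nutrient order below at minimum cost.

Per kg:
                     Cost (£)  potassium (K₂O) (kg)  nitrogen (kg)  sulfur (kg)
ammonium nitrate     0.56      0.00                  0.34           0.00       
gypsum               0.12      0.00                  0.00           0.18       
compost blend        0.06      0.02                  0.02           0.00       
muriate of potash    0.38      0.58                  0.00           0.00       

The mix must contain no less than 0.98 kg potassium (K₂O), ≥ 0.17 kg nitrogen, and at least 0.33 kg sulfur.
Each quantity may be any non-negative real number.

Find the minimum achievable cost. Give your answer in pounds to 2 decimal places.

£1.14

Treat it as an LP. Let x1 = kg of ammonium nitrate, x2 = kg of gypsum, x3 = kg of compost blend, x4 = kg of muriate of potash.
Minimize 0.56x1 + 0.12x2 + 0.06x3 + 0.38x4 with:
  0.02x3 + 0.58x4 ≥ 0.98   (potassium (K₂O))
  0.34x1 + 0.02x3 ≥ 0.17   (nitrogen)
  0.18x2 ≥ 0.33   (sulfur)
  x1, x2, x3, x4 ≥ 0.
The optimal basis is {ammonium nitrate, gypsum, muriate of potash}; compost blend drops out. Binding constraints: potassium (K₂O), nitrogen, sulfur.
That vertex is x1 = 0.5, x2 = 1.833, x4 = 1.69.
Hence cost = 0.56·0.5 + 0.12·1.833 + 0.38·1.69 = £1.1422.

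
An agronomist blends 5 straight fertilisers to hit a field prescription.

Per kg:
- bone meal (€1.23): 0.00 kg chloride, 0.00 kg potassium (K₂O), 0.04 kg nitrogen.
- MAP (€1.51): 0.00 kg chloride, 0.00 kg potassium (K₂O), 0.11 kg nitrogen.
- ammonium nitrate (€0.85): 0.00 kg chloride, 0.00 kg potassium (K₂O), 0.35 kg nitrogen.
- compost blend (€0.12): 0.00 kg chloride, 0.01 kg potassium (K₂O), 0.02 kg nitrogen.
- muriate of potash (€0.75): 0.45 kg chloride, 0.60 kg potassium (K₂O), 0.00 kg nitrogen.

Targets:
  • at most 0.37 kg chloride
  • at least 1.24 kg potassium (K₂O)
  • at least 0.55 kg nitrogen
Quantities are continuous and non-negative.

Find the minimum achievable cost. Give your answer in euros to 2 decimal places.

€9.58

Set it up as a linear program. Let x1 = kg of bone meal, x2 = kg of MAP, x3 = kg of ammonium nitrate, x4 = kg of compost blend, x5 = kg of muriate of potash.
Minimise 1.23x1 + 1.51x2 + 0.85x3 + 0.12x4 + 0.75x5 with:
  0.45x5 ≤ 0.37   (chloride)
  0.01x4 + 0.6x5 ≥ 1.24   (potassium (K₂O))
  0.04x1 + 0.11x2 + 0.35x3 + 0.02x4 ≥ 0.55   (nitrogen)
  x1, x2, x3, x4, x5 ≥ 0.
At the optimum only compost blend, muriate of potash are positive (bone meal, MAP, ammonium nitrate = 0). There the chloride and potassium (K₂O) constraints are tight.
Optimal quantities: compost blend = 74.67 kg, muriate of potash = 0.8222 kg.
Hence cost = 0.12·74.67 + 0.75·0.8222 = €9.5771.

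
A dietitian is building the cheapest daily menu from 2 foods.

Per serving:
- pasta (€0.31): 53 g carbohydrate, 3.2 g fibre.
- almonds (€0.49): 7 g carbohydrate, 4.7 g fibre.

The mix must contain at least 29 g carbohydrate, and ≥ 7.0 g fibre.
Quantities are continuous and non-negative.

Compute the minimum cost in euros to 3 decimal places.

€0.678

Let x1 = servings of pasta, x2 = servings of almonds.
min 0.31x1 + 0.49x2 s.t.:
  53x1 + 7x2 ≥ 29   (carbohydrate)
  3.2x1 + 4.7x2 ≥ 7   (fibre)
  x1, x2 ≥ 0.
The minimum-cost mix takes nothing from almonds — only pasta. The fibre requirement is met with equality.
Optimal quantities: pasta = 2.188 servings.
Objective = 0.31·2.188 = 0.67828.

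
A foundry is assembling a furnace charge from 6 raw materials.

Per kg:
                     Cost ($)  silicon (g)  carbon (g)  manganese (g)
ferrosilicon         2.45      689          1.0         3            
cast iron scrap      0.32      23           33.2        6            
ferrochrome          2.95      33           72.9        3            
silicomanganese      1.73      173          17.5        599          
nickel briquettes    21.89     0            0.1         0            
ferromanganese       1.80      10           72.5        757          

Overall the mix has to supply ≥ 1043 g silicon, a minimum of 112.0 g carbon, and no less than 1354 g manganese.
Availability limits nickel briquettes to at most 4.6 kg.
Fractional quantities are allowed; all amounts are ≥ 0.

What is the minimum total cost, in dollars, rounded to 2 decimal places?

Treat it as an LP. Let x1 = kg of ferrosilicon, x2 = kg of cast iron scrap, x3 = kg of ferrochrome, x4 = kg of silicomanganese, x5 = kg of nickel briquettes, x6 = kg of ferromanganese.
Minimise 2.45x1 + 0.32x2 + 2.95x3 + 1.73x4 + 21.89x5 + 1.8x6 s.t.:
  689x1 + 23x2 + 33x3 + 173x4 + 10x6 ≥ 1043   (silicon)
  1x1 + 33.2x2 + 72.9x3 + 17.5x4 + 0.1x5 + 72.5x6 ≥ 112   (carbon)
  3x1 + 6x2 + 3x3 + 599x4 + 757x6 ≥ 1354   (manganese)
  x5 ≤ 4.6
  x1, x2, x3, x4, x5, x6 ≥ 0.
The cheapest feasible vertex uses only ferrosilicon, cast iron scrap, silicomanganese; ferrochrome, nickel briquettes, ferromanganese are not used. There the silicon, carbon, manganese constraints are tight.
That vertex is x1 = 0.8804, x2 = 2.169, x4 = 2.234.
Hence cost = 2.45·0.8804 + 0.32·2.169 + 1.73·2.234 = $6.7159.

$6.72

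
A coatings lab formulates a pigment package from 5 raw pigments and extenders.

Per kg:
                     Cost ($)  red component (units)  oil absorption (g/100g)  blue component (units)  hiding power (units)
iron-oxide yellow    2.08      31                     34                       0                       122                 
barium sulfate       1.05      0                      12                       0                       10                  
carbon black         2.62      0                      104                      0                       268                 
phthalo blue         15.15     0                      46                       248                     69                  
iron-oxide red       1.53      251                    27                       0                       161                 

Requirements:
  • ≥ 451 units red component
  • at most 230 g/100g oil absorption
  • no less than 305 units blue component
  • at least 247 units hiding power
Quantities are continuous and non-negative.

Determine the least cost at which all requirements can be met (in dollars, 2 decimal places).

$21.38

Let x1 = kg of iron-oxide yellow, x2 = kg of barium sulfate, x3 = kg of carbon black, x4 = kg of phthalo blue, x5 = kg of iron-oxide red.
Minimise 2.08x1 + 1.05x2 + 2.62x3 + 15.15x4 + 1.53x5 subject to:
  31x1 + 251x5 ≥ 451   (red component)
  34x1 + 12x2 + 104x3 + 46x4 + 27x5 ≤ 230   (oil absorption)
  248x4 ≥ 305   (blue component)
  122x1 + 10x2 + 268x3 + 69x4 + 161x5 ≥ 247   (hiding power)
  x1, x2, x3, x4, x5 ≥ 0.
At the optimum only phthalo blue, iron-oxide red are positive (iron-oxide yellow, barium sulfate, carbon black = 0). Binding constraints: red component and blue component.
Optimal quantities: phthalo blue = 1.23 kg, iron-oxide red = 1.797 kg.
Objective = 15.15·1.23 + 1.53·1.797 = 21.3839.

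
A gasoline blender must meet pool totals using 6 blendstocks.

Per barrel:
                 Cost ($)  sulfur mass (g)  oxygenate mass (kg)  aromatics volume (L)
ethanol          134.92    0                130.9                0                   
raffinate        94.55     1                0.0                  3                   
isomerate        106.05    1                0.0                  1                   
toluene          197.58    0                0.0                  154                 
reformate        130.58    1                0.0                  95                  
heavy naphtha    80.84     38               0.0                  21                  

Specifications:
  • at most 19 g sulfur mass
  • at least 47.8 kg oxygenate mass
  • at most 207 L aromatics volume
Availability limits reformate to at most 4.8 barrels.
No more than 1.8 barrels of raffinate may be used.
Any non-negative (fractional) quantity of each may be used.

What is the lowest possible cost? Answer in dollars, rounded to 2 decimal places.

$49.27

Let x1 = barrels of ethanol, x2 = barrels of raffinate, x3 = barrels of isomerate, x4 = barrels of toluene, x5 = barrels of reformate, x6 = barrels of heavy naphtha.
Minimize 134.92x1 + 94.55x2 + 106.05x3 + 197.58x4 + 130.58x5 + 80.84x6 with:
  1x2 + 1x3 + 1x5 + 38x6 ≤ 19   (sulfur mass)
  130.9x1 ≥ 47.8   (oxygenate mass)
  3x2 + 1x3 + 154x4 + 95x5 + 21x6 ≤ 207   (aromatics volume)
  x5 ≤ 4.8
  x2 ≤ 1.8
  x1, x2, x3, x4, x5, x6 ≥ 0.
The minimum-cost mix takes nothing from raffinate, isomerate, toluene, reformate, heavy naphtha — only ethanol. The oxygenate mass requirement is met with equality.
Optimal quantities: ethanol = 0.3652 barrels.
Cost = 134.92·0.3652 = 49.2728.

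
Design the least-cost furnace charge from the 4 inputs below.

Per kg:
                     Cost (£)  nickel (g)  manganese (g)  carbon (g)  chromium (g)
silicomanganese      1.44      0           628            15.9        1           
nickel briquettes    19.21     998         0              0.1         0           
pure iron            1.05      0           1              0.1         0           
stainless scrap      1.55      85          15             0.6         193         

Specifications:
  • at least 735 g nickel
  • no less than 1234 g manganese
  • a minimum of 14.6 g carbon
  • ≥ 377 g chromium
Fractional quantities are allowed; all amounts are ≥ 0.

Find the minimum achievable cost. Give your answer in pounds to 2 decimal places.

This is a linear program. Let x1 = kg of silicomanganese, x2 = kg of nickel briquettes, x3 = kg of pure iron, x4 = kg of stainless scrap.
min 1.44x1 + 19.21x2 + 1.05x3 + 1.55x4 subject to:
  998x2 + 85x4 ≥ 735   (nickel)
  628x1 + 1x3 + 15x4 ≥ 1234   (manganese)
  15.9x1 + 0.1x2 + 0.1x3 + 0.6x4 ≥ 14.6   (carbon)
  1x1 + 193x4 ≥ 377   (chromium)
  x1, x2, x3, x4 ≥ 0.
The minimum-cost mix takes nothing from nickel briquettes, pure iron — only silicomanganese, stainless scrap. There the nickel and manganese constraints are tight.
Solving gives x1 = 1.7584, x4 = 8.6471.
Cost = 1.44·1.7584 + 1.55·8.6471 = 15.9351.

£15.94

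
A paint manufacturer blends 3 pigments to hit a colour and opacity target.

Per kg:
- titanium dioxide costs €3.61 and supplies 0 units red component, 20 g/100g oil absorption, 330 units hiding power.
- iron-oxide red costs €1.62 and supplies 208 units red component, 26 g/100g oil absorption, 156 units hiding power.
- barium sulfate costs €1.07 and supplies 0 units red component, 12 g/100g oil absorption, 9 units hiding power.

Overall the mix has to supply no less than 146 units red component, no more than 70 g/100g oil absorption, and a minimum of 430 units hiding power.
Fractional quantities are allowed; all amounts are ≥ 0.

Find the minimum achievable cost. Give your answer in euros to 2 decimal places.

€4.47

This is a linear program. Let x1 = kg of titanium dioxide, x2 = kg of iron-oxide red, x3 = kg of barium sulfate.
Minimize 3.61x1 + 1.62x2 + 1.07x3 s.t.:
  208x2 ≥ 146   (red component)
  20x1 + 26x2 + 12x3 ≤ 70   (oil absorption)
  330x1 + 156x2 + 9x3 ≥ 430   (hiding power)
  x1, x2, x3 ≥ 0.
The minimum-cost mix takes nothing from barium sulfate — only titanium dioxide, iron-oxide red. The oil absorption and hiding power requirements are met with equality.
Optimal quantities: titanium dioxide = 0.04762 kg, iron-oxide red = 2.656 kg.
Objective = 3.61·0.04762 + 1.62·2.656 = 4.4746.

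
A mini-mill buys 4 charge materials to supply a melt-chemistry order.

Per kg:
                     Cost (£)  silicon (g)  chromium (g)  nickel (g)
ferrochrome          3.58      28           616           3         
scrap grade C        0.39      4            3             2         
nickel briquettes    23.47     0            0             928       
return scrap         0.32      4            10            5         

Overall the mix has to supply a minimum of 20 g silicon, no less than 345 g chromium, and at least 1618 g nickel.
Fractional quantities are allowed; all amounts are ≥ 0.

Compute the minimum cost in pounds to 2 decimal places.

£43.05

This is a linear program. Let x1 = kg of ferrochrome, x2 = kg of scrap grade C, x3 = kg of nickel briquettes, x4 = kg of return scrap.
Minimise 3.58x1 + 0.39x2 + 23.47x3 + 0.32x4 s.t.:
  28x1 + 4x2 + 4x4 ≥ 20   (silicon)
  616x1 + 3x2 + 10x4 ≥ 345   (chromium)
  3x1 + 2x2 + 928x3 + 5x4 ≥ 1618   (nickel)
  x1, x2, x3, x4 ≥ 0.
The optimal basis is {ferrochrome, nickel briquettes, return scrap}; scrap grade C drops out. Binding constraints: silicon, chromium, nickel.
That vertex is x1 = 0.54029, x3 = 1.7352, x4 = 1.2179.
Objective = 3.58·0.54029 + 23.47·1.7352 + 0.32·1.2179 = 43.0491.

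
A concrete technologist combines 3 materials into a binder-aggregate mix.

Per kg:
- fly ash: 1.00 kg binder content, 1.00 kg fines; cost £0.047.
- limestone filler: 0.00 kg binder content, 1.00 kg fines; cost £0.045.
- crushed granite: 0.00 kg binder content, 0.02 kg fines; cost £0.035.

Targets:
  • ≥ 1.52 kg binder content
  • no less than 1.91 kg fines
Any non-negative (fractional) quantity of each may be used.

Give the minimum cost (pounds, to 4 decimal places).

£0.0890

Let x1 = kg of fly ash, x2 = kg of limestone filler, x3 = kg of crushed granite.
Minimise 0.047x1 + 0.045x2 + 0.035x3 with:
  1x1 ≥ 1.52   (binder content)
  1x1 + 1x2 + 0.02x3 ≥ 1.91   (fines)
  x1, x2, x3 ≥ 0.
The optimal basis is {fly ash, limestone filler}; crushed granite drops out. Binding constraints: binder content and fines.
So fly ash = 1.52 kg, limestone filler = 0.39 kg.
Hence cost = 0.047·1.52 + 0.045·0.39 = £0.088990.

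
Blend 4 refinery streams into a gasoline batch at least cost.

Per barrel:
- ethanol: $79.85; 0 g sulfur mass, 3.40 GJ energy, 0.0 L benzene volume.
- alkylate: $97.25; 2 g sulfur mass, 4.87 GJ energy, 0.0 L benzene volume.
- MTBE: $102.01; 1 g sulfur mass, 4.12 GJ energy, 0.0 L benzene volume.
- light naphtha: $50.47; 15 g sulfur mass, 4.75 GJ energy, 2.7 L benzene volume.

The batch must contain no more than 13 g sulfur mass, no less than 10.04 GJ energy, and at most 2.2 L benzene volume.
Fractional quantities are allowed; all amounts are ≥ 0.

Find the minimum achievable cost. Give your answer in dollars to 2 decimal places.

$170.30

Treat it as an LP. Let x1 = barrels of ethanol, x2 = barrels of alkylate, x3 = barrels of MTBE, x4 = barrels of light naphtha.
Minimize 79.85x1 + 97.25x2 + 102.01x3 + 50.47x4 with:
  2x2 + 1x3 + 15x4 ≤ 13   (sulfur mass)
  3.4x1 + 4.87x2 + 4.12x3 + 4.75x4 ≥ 10.04   (energy)
  2.7x4 ≤ 2.2   (benzene volume)
  x1, x2, x3, x4 ≥ 0.
The minimum-cost mix takes nothing from ethanol, MTBE — only alkylate, light naphtha. Binding constraints: sulfur mass and energy.
That vertex is x2 = 1.3981, x4 = 0.68025.
Total cost: 97.25·1.3981 + 50.47·0.68025 = 170.2974.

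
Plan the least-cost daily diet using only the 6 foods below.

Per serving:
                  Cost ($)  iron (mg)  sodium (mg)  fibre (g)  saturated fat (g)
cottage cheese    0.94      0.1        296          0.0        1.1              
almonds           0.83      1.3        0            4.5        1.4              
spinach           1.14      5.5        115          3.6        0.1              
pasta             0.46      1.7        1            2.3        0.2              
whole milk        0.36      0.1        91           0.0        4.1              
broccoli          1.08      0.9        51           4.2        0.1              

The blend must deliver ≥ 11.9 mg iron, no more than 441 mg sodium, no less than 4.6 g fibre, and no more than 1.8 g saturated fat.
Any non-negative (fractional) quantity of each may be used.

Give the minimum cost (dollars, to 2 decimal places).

$2.47

Treat it as an LP. Let x1 = servings of cottage cheese, x2 = servings of almonds, x3 = servings of spinach, x4 = servings of pasta, x5 = servings of whole milk, x6 = servings of broccoli.
Minimise 0.94x1 + 0.83x2 + 1.14x3 + 0.46x4 + 0.36x5 + 1.08x6 with:
  0.1x1 + 1.3x2 + 5.5x3 + 1.7x4 + 0.1x5 + 0.9x6 ≥ 11.9   (iron)
  296x1 + 115x3 + 1x4 + 91x5 + 51x6 ≤ 441   (sodium)
  4.5x2 + 3.6x3 + 2.3x4 + 4.2x6 ≥ 4.6   (fibre)
  1.1x1 + 1.4x2 + 0.1x3 + 0.2x4 + 4.1x5 + 0.1x6 ≤ 1.8   (saturated fat)
  x1, x2, x3, x4, x5, x6 ≥ 0.
The minimum-cost mix takes nothing from cottage cheese, almonds, pasta, whole milk, broccoli — only spinach. Binding constraint: iron.
That vertex is x3 = 2.164.
Objective = 1.14·2.164 = 2.4670.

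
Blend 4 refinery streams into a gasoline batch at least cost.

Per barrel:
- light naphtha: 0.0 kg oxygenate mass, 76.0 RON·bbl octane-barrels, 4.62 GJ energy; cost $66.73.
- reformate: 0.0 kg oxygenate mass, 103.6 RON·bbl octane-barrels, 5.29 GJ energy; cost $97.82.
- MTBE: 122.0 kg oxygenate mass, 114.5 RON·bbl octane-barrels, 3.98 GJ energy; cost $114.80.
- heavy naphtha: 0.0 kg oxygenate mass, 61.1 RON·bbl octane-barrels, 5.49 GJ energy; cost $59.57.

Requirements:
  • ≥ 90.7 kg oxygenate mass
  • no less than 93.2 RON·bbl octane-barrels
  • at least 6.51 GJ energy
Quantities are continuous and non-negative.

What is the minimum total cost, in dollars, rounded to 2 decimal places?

Treat it as an LP. Let x1 = barrels of light naphtha, x2 = barrels of reformate, x3 = barrels of MTBE, x4 = barrels of heavy naphtha.
Minimise 66.73x1 + 97.82x2 + 114.8x3 + 59.57x4 with:
  122x3 ≥ 90.7   (oxygenate mass)
  76x1 + 103.6x2 + 114.5x3 + 61.1x4 ≥ 93.2   (octane-barrels)
  4.62x1 + 5.29x2 + 3.98x3 + 5.49x4 ≥ 6.51   (energy)
  x1, x2, x3, x4 ≥ 0.
The minimum-cost mix takes nothing from light naphtha, reformate — only MTBE, heavy naphtha. There the oxygenate mass and energy constraints are tight.
That vertex is x3 = 0.74344, x4 = 0.64683.
Objective = 114.8·0.74344 + 59.57·0.64683 = 123.8786.

$123.88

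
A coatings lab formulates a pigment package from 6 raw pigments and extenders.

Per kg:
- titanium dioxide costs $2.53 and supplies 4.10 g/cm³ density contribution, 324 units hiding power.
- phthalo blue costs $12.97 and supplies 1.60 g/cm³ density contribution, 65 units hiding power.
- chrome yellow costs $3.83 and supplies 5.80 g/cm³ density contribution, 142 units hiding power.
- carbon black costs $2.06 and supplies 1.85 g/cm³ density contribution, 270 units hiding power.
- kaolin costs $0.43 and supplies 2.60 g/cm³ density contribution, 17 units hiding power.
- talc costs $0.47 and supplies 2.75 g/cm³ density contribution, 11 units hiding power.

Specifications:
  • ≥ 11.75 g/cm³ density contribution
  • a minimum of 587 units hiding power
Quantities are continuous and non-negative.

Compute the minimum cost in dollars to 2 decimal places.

This is a linear program. Let x1 = kg of titanium dioxide, x2 = kg of phthalo blue, x3 = kg of chrome yellow, x4 = kg of carbon black, x5 = kg of kaolin, x6 = kg of talc.
Minimize 2.53x1 + 12.97x2 + 3.83x3 + 2.06x4 + 0.43x5 + 0.47x6 with:
  4.1x1 + 1.6x2 + 5.8x3 + 1.85x4 + 2.6x5 + 2.75x6 ≥ 11.75   (density contribution)
  324x1 + 65x2 + 142x3 + 270x4 + 17x5 + 11x6 ≥ 587   (hiding power)
  x1, x2, x3, x4, x5, x6 ≥ 0.
The cheapest feasible vertex uses only titanium dioxide, kaolin; phthalo blue, chrome yellow, carbon black, talc are not used. Binding constraints: density contribution and hiding power.
Optimal quantities: titanium dioxide = 1.717 kg, kaolin = 1.812 kg.
Total cost: 2.53·1.717 + 0.43·1.812 = 5.1232.

$5.12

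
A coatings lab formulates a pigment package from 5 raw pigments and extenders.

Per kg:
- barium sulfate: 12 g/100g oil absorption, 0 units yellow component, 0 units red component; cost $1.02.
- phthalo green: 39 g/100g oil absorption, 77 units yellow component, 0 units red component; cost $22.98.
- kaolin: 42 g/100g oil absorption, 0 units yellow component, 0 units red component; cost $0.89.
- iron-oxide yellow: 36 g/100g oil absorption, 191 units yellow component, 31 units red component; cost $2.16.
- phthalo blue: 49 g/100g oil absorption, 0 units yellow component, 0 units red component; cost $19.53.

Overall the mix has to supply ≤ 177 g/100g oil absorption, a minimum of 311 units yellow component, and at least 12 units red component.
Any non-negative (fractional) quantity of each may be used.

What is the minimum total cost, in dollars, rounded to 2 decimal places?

Treat it as an LP. Let x1 = kg of barium sulfate, x2 = kg of phthalo green, x3 = kg of kaolin, x4 = kg of iron-oxide yellow, x5 = kg of phthalo blue.
Minimize 1.02x1 + 22.98x2 + 0.89x3 + 2.16x4 + 19.53x5 subject to:
  12x1 + 39x2 + 42x3 + 36x4 + 49x5 ≤ 177   (oil absorption)
  77x2 + 191x4 ≥ 311   (yellow component)
  31x4 ≥ 12   (red component)
  x1, x2, x3, x4, x5 ≥ 0.
The minimum-cost mix takes nothing from barium sulfate, phthalo green, kaolin, phthalo blue — only iron-oxide yellow. There the yellow component constraint is tight.
Optimal quantities: iron-oxide yellow = 1.628 kg.
Objective = 2.16·1.628 = 3.5165.

$3.52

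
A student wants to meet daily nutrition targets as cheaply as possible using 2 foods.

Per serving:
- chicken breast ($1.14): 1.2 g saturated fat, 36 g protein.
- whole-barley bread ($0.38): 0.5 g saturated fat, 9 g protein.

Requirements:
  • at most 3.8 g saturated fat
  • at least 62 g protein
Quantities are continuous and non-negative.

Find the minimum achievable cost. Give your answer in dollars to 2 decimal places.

Set it up as a linear program. Let x1 = servings of chicken breast, x2 = servings of whole-barley bread.
Minimize 1.14x1 + 0.38x2 with:
  1.2x1 + 0.5x2 ≤ 3.8   (saturated fat)
  36x1 + 9x2 ≥ 62   (protein)
  x1, x2 ≥ 0.
The cheapest feasible vertex uses only chicken breast; whole-barley bread is not used. Binding constraint: protein.
So chicken breast = 1.722 servings.
Total cost: 1.14·1.722 = 1.9631.

$1.96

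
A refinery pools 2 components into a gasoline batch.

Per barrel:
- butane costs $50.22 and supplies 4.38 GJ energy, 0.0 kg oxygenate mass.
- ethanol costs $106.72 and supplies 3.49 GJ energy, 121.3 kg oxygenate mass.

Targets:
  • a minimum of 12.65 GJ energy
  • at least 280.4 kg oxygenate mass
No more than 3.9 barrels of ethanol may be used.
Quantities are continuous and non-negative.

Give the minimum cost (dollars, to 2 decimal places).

Let x1 = barrels of butane, x2 = barrels of ethanol.
Minimize 50.22x1 + 106.72x2 subject to:
  4.38x1 + 3.49x2 ≥ 12.65   (energy)
  121.3x2 ≥ 280.4   (oxygenate mass)
  x2 ≤ 3.9
  x1, x2 ≥ 0.
Both inputs are positive at the optimum. The energy and oxygenate mass requirements are met with equality.
Optimal quantities: butane = 1.04622 barrels, ethanol = 2.31162 barrels.
Hence cost = 50.22·1.04622 + 106.72·2.31162 = $299.2373.

$299.24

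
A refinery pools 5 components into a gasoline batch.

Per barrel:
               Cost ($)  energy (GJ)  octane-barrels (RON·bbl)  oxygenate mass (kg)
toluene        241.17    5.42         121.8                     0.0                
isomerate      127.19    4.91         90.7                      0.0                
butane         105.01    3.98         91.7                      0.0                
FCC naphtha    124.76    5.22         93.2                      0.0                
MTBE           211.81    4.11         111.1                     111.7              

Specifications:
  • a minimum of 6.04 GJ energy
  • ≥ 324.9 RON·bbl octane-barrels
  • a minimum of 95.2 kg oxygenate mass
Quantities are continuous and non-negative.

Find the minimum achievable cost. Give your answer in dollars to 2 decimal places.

Let x1 = barrels of toluene, x2 = barrels of isomerate, x3 = barrels of butane, x4 = barrels of FCC naphtha, x5 = barrels of MTBE.
min 241.17x1 + 127.19x2 + 105.01x3 + 124.76x4 + 211.81x5 s.t.:
  5.42x1 + 4.91x2 + 3.98x3 + 5.22x4 + 4.11x5 ≥ 6.04   (energy)
  121.8x1 + 90.7x2 + 91.7x3 + 93.2x4 + 111.1x5 ≥ 324.9   (octane-barrels)
  111.7x5 ≥ 95.2   (oxygenate mass)
  x1, x2, x3, x4, x5 ≥ 0.
At the optimum only butane, MTBE are positive (toluene, isomerate, FCC naphtha = 0). The octane-barrels and oxygenate mass requirements are met with equality.
That vertex is x3 = 2.5105, x5 = 0.85228.
Cost = 105.01·2.5105 + 211.81·0.85228 = 444.1490.

$444.15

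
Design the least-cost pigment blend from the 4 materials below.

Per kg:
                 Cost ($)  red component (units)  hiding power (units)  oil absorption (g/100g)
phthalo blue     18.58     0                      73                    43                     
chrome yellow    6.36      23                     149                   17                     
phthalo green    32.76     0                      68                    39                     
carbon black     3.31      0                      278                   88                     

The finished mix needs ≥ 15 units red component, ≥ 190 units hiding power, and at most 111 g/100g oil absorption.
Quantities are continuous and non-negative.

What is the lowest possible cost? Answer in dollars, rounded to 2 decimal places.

Treat it as an LP. Let x1 = kg of phthalo blue, x2 = kg of chrome yellow, x3 = kg of phthalo green, x4 = kg of carbon black.
Minimise 18.58x1 + 6.36x2 + 32.76x3 + 3.31x4 with:
  23x2 ≥ 15   (red component)
  73x1 + 149x2 + 68x3 + 278x4 ≥ 190   (hiding power)
  43x1 + 17x2 + 39x3 + 88x4 ≤ 111   (oil absorption)
  x1, x2, x3, x4 ≥ 0.
The minimum-cost mix takes nothing from phthalo blue, phthalo green — only chrome yellow, carbon black. Binding constraints: red component and hiding power.
That vertex is x2 = 0.6522, x4 = 0.3339.
Hence cost = 6.36·0.6522 + 3.31·0.3339 = $5.2532.

$5.25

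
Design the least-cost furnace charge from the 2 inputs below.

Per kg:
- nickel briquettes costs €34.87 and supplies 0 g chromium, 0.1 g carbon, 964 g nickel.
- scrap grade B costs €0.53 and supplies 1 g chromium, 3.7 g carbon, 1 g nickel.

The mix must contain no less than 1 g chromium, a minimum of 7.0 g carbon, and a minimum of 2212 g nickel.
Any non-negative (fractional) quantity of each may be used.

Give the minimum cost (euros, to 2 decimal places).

Let x1 = kg of nickel briquettes, x2 = kg of scrap grade B.
Minimise 34.87x1 + 0.53x2 subject to:
  1x2 ≥ 1   (chromium)
  0.1x1 + 3.7x2 ≥ 7   (carbon)
  964x1 + 1x2 ≥ 2212   (nickel)
  x1, x2 ≥ 0.
Both inputs are positive at the optimum. The carbon and nickel requirements are met with equality.
That vertex is x1 = 2.2927, x2 = 1.8299.
Total cost: 34.87·2.2927 + 0.53·1.8299 = 80.9163.

€80.92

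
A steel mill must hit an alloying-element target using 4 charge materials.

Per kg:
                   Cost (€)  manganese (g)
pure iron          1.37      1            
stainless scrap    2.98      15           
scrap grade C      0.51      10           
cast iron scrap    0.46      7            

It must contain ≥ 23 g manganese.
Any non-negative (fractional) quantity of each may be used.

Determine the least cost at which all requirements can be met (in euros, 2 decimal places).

Let x1 = kg of pure iron, x2 = kg of stainless scrap, x3 = kg of scrap grade C, x4 = kg of cast iron scrap.
Minimise 1.37x1 + 2.98x2 + 0.51x3 + 0.46x4 with:
  1x1 + 15x2 + 10x3 + 7x4 ≥ 23   (manganese)
  x1, x2, x3, x4 ≥ 0.
At the optimum only scrap grade C is positive (pure iron, stainless scrap, cast iron scrap = 0). There the manganese constraint is tight.
Solving gives x3 = 2.3.
Cost = 0.51·2.3 = 1.1730.

€1.17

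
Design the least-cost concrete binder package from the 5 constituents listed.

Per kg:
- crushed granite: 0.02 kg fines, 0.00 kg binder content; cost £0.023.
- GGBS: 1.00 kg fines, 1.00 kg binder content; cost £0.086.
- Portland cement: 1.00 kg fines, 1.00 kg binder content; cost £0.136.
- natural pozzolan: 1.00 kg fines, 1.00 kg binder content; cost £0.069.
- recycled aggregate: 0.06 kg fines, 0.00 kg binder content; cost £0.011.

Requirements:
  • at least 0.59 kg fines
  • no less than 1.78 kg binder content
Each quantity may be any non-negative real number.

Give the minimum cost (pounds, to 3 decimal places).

This is a linear program. Let x1 = kg of crushed granite, x2 = kg of GGBS, x3 = kg of Portland cement, x4 = kg of natural pozzolan, x5 = kg of recycled aggregate.
Minimize 0.023x1 + 0.086x2 + 0.136x3 + 0.069x4 + 0.011x5 subject to:
  0.02x1 + 1x2 + 1x3 + 1x4 + 0.06x5 ≥ 0.59   (fines)
  1x2 + 1x3 + 1x4 ≥ 1.78   (binder content)
  x1, x2, x3, x4, x5 ≥ 0.
At the optimum only natural pozzolan is positive (crushed granite, GGBS, Portland cement, recycled aggregate = 0). Binding constraint: binder content.
That vertex is x4 = 1.78.
Objective = 0.069·1.78 = 0.12282.

£0.123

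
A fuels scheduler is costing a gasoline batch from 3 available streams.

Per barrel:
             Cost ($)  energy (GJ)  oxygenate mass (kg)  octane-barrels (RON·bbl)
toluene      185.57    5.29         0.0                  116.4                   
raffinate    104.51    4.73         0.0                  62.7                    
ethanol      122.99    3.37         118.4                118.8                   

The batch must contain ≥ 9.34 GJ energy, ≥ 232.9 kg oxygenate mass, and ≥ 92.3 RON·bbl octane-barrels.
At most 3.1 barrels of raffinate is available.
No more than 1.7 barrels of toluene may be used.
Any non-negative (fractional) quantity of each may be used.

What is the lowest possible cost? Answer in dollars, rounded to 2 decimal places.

$301.83

Let x1 = barrels of toluene, x2 = barrels of raffinate, x3 = barrels of ethanol.
Minimise 185.57x1 + 104.51x2 + 122.99x3 subject to:
  5.29x1 + 4.73x2 + 3.37x3 ≥ 9.34   (energy)
  118.4x3 ≥ 232.9   (oxygenate mass)
  116.4x1 + 62.7x2 + 118.8x3 ≥ 92.3   (octane-barrels)
  x2 ≤ 3.1
  x1 ≤ 1.7
  x1, x2, x3 ≥ 0.
The minimum-cost mix takes nothing from toluene — only raffinate, ethanol. The energy and oxygenate mass requirements are met with equality.
That vertex is x2 = 0.5732, x3 = 1.967.
Total cost: 104.51·0.5732 + 122.99·1.967 = 301.8265.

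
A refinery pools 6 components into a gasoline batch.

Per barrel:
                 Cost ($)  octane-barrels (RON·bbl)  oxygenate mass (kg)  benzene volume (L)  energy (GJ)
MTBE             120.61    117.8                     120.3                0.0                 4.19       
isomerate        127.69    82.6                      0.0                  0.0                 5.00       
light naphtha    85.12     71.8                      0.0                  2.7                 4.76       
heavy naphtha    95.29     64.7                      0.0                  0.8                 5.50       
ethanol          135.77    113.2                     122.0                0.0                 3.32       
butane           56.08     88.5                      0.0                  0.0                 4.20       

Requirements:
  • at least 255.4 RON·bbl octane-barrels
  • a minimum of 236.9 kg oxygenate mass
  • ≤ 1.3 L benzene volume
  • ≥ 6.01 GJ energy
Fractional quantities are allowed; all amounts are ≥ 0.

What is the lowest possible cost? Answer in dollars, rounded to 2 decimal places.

$252.35

This is a linear program. Let x1 = barrels of MTBE, x2 = barrels of isomerate, x3 = barrels of light naphtha, x4 = barrels of heavy naphtha, x5 = barrels of ethanol, x6 = barrels of butane.
min 120.61x1 + 127.69x2 + 85.12x3 + 95.29x4 + 135.77x5 + 56.08x6 with:
  117.8x1 + 82.6x2 + 71.8x3 + 64.7x4 + 113.2x5 + 88.5x6 ≥ 255.4   (octane-barrels)
  120.3x1 + 122x5 ≥ 236.9   (oxygenate mass)
  2.7x3 + 0.8x4 ≤ 1.3   (benzene volume)
  4.19x1 + 5x2 + 4.76x3 + 5.5x4 + 3.32x5 + 4.2x6 ≥ 6.01   (energy)
  x1, x2, x3, x4, x5, x6 ≥ 0.
The optimal basis is {MTBE, butane}; isomerate, light naphtha, heavy naphtha, ethanol drop out. Binding constraints: octane-barrels and oxygenate mass.
Solving gives x1 = 1.9692, x6 = 0.26467.
Hence cost = 120.61·1.9692 + 56.08·0.26467 = $252.3479.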